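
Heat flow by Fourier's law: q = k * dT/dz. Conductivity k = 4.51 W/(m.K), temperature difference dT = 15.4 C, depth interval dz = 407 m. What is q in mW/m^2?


q = k * dT / dz * 1000
= 4.51 * 15.4 / 407 * 1000
= 0.170649 * 1000
= 170.6486 mW/m^2

170.6486


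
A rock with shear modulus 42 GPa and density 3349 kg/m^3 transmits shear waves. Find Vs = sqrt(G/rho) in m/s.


Convert G to Pa: G = 42e9 Pa
Compute G/rho = 42e9 / 3349 = 12541057.0319
Vs = sqrt(12541057.0319) = 3541.34 m/s

3541.34


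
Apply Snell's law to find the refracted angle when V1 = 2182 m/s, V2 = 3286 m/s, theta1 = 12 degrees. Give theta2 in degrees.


sin(theta1) = sin(12 deg) = 0.207912
sin(theta2) = V2/V1 * sin(theta1) = 3286/2182 * 0.207912 = 0.313106
theta2 = arcsin(0.313106) = 18.2465 degrees

18.2465


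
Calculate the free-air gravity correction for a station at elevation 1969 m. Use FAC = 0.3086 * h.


FAC = 0.3086 * h
= 0.3086 * 1969
= 607.6334 mGal

607.6334


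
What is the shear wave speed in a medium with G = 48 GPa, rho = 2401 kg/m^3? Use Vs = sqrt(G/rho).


Convert G to Pa: G = 48e9 Pa
Compute G/rho = 48e9 / 2401 = 19991670.1374
Vs = sqrt(19991670.1374) = 4471.2 m/s

4471.2


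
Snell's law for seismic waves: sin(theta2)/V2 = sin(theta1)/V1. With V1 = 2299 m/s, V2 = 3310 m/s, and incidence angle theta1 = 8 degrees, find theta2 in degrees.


sin(theta1) = sin(8 deg) = 0.139173
sin(theta2) = V2/V1 * sin(theta1) = 3310/2299 * 0.139173 = 0.200375
theta2 = arcsin(0.200375) = 11.5589 degrees

11.5589


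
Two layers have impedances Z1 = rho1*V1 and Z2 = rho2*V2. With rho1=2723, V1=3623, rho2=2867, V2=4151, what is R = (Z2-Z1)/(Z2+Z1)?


Z1 = 2723 * 3623 = 9865429
Z2 = 2867 * 4151 = 11900917
R = (11900917 - 9865429) / (11900917 + 9865429) = 2035488 / 21766346 = 0.0935

0.0935


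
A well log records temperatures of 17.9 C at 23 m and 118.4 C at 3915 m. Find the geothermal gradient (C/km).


dT = 118.4 - 17.9 = 100.5 C
dz = 3915 - 23 = 3892 m
gradient = dT/dz * 1000 = 100.5/3892 * 1000 = 25.8222 C/km

25.8222


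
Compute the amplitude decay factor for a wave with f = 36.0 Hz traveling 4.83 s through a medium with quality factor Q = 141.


pi*f*t/Q = pi*36.0*4.83/141 = 3.874185
A/A0 = exp(-3.874185) = 0.020771

0.020771


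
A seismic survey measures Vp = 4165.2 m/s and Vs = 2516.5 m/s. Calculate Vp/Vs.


Vp/Vs = 4165.2 / 2516.5
= 1.6552

1.6552


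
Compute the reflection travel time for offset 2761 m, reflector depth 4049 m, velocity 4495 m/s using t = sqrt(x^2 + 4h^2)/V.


x^2 + 4h^2 = 2761^2 + 4*4049^2 = 7623121 + 65577604 = 73200725
sqrt(73200725) = 8555.7422
t = 8555.7422 / 4495 = 1.9034 s

1.9034


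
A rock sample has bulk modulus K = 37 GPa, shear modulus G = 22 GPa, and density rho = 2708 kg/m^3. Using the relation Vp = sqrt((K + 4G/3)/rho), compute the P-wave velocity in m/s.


First compute the effective modulus:
K + 4G/3 = 37e9 + 4*22e9/3 = 66333333333.33 Pa
Then divide by density:
66333333333.33 / 2708 = 24495322.5012 Pa/(kg/m^3)
Take the square root:
Vp = sqrt(24495322.5012) = 4949.27 m/s

4949.27


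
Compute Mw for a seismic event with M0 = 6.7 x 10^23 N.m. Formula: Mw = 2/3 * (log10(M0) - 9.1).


log10(M0) = log10(6.7 x 10^23) = 23.8261
Mw = 2/3 * (23.8261 - 9.1)
= 2/3 * 14.7261
= 9.82

9.82


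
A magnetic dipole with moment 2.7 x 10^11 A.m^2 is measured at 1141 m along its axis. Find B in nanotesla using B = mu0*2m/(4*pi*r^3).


m = 2.7 x 10^11 = 270000000000 A.m^2
2m = 540000000000 A.m^2
r^3 = 1141^3 = 1485446221
B = (4pi*10^-7) * 540000000000 / (4*pi * 1485446221) * 1e9
= 678584.013175 / 18666667740.79 * 1e9
= 36352.7129 nT

36352.7129


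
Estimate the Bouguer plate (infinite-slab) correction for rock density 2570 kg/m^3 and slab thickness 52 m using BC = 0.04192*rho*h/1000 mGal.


BC = 0.04192 * rho * h / 1000
= 0.04192 * 2570 * 52 / 1000
= 5.6022 mGal

5.6022


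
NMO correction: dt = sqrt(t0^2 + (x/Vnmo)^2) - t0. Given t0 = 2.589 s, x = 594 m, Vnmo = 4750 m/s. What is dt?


x/Vnmo = 594/4750 = 0.125053
(x/Vnmo)^2 = 0.015638
t0^2 = 6.702921
sqrt(6.702921 + 0.015638) = 2.592018
dt = 2.592018 - 2.589 = 0.003018

0.003018


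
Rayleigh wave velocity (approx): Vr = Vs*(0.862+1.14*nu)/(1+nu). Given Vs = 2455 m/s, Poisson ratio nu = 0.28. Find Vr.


Numerator factor = 0.862 + 1.14*0.28 = 1.1812
Denominator = 1 + 0.28 = 1.28
Vr = 2455 * 1.1812 / 1.28 = 2265.5 m/s

2265.5


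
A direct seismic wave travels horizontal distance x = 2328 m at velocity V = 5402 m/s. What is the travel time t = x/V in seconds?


t = x / V
= 2328 / 5402
= 0.431 s

0.431


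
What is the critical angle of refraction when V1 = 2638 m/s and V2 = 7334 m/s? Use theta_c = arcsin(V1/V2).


V1/V2 = 2638/7334 = 0.359695
theta_c = arcsin(0.359695) = 21.0814 degrees

21.0814


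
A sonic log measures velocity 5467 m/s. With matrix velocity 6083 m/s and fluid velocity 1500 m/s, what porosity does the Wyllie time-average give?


1/V - 1/Vm = 1/5467 - 1/6083 = 1.852e-05
1/Vf - 1/Vm = 1/1500 - 1/6083 = 0.00050227
phi = 1.852e-05 / 0.00050227 = 0.0369

0.0369


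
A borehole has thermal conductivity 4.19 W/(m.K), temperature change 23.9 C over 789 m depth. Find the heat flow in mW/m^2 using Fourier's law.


q = k * dT / dz * 1000
= 4.19 * 23.9 / 789 * 1000
= 0.126921 * 1000
= 126.9214 mW/m^2

126.9214


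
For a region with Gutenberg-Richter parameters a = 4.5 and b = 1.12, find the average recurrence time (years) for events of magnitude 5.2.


log10(N) = 4.5 - 1.12*5.2 = -1.324
N = 10^-1.324 = 0.047424
T = 1/N = 1/0.047424 = 21.0863 years

21.0863


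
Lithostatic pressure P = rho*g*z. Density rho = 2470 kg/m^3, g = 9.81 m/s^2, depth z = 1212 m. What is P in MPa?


P = rho * g * z / 1e6
= 2470 * 9.81 * 1212 / 1e6
= 29367608.4 / 1e6
= 29.3676 MPa

29.3676


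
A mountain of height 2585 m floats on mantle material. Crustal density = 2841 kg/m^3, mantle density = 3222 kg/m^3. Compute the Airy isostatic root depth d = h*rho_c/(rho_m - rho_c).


rho_m - rho_c = 3222 - 2841 = 381
d = 2585 * 2841 / 381
= 7343985 / 381
= 19275.55 m

19275.55


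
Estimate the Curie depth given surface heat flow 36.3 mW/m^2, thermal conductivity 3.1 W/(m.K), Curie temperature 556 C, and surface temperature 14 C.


T_Curie - T_surf = 556 - 14 = 542 C
Convert q to W/m^2: 36.3 mW/m^2 = 0.0363 W/m^2
d = 542 * 3.1 / 0.0363 = 46286.5 m

46286.5


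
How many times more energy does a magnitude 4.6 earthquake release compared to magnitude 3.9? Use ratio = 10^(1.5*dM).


M2 - M1 = 4.6 - 3.9 = 0.7
1.5 * 0.7 = 1.05
ratio = 10^1.05 = 11.22

11.22


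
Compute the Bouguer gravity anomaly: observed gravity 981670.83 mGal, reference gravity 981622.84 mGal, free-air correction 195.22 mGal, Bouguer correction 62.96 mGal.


BA = g_obs - g_ref + FAC - BC
= 981670.83 - 981622.84 + 195.22 - 62.96
= 180.25 mGal

180.25


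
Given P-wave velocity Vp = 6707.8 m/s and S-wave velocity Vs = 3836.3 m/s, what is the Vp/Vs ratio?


Vp/Vs = 6707.8 / 3836.3
= 1.7485

1.7485


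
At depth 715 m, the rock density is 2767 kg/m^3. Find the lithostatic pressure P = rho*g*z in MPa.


P = rho * g * z / 1e6
= 2767 * 9.81 * 715 / 1e6
= 19408153.05 / 1e6
= 19.4082 MPa

19.4082


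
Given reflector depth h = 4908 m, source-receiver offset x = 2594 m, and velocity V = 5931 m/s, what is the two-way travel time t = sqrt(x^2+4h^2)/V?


x^2 + 4h^2 = 2594^2 + 4*4908^2 = 6728836 + 96353856 = 103082692
sqrt(103082692) = 10152.9647
t = 10152.9647 / 5931 = 1.7118 s

1.7118


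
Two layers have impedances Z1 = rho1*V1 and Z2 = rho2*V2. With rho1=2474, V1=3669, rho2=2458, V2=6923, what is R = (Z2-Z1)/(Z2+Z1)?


Z1 = 2474 * 3669 = 9077106
Z2 = 2458 * 6923 = 17016734
R = (17016734 - 9077106) / (17016734 + 9077106) = 7939628 / 26093840 = 0.3043

0.3043


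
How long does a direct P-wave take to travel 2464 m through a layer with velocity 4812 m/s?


t = x / V
= 2464 / 4812
= 0.5121 s

0.5121


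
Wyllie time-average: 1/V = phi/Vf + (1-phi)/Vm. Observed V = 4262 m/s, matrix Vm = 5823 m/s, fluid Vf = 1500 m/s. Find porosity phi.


1/V - 1/Vm = 1/4262 - 1/5823 = 6.29e-05
1/Vf - 1/Vm = 1/1500 - 1/5823 = 0.00049493
phi = 6.29e-05 / 0.00049493 = 0.1271

0.1271


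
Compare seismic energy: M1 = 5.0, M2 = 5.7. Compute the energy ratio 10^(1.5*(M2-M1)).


M2 - M1 = 5.7 - 5.0 = 0.7
1.5 * 0.7 = 1.05
ratio = 10^1.05 = 11.22

11.22


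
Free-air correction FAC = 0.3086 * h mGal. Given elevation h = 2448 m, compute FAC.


FAC = 0.3086 * h
= 0.3086 * 2448
= 755.4528 mGal

755.4528


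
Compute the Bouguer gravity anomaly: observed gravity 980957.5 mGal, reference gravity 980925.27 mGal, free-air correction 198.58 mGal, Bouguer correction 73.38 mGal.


BA = g_obs - g_ref + FAC - BC
= 980957.5 - 980925.27 + 198.58 - 73.38
= 157.43 mGal

157.43


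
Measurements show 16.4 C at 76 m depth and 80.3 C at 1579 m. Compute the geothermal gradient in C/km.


dT = 80.3 - 16.4 = 63.9 C
dz = 1579 - 76 = 1503 m
gradient = dT/dz * 1000 = 63.9/1503 * 1000 = 42.515 C/km

42.515


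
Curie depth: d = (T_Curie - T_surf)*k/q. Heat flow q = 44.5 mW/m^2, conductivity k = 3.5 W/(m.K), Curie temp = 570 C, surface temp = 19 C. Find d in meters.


T_Curie - T_surf = 570 - 19 = 551 C
Convert q to W/m^2: 44.5 mW/m^2 = 0.0445 W/m^2
d = 551 * 3.5 / 0.0445 = 43337.08 m

43337.08


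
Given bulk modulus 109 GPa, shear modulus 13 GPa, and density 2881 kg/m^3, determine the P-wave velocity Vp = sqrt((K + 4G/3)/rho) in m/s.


First compute the effective modulus:
K + 4G/3 = 109e9 + 4*13e9/3 = 126333333333.33 Pa
Then divide by density:
126333333333.33 / 2881 = 43850514.8675 Pa/(kg/m^3)
Take the square root:
Vp = sqrt(43850514.8675) = 6621.97 m/s

6621.97


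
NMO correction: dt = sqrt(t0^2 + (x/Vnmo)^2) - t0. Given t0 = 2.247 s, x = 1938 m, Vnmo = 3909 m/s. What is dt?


x/Vnmo = 1938/3909 = 0.495779
(x/Vnmo)^2 = 0.245797
t0^2 = 5.049009
sqrt(5.049009 + 0.245797) = 2.301044
dt = 2.301044 - 2.247 = 0.054044

0.054044


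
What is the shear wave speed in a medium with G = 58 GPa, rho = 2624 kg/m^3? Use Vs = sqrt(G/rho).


Convert G to Pa: G = 58e9 Pa
Compute G/rho = 58e9 / 2624 = 22103658.5366
Vs = sqrt(22103658.5366) = 4701.45 m/s

4701.45


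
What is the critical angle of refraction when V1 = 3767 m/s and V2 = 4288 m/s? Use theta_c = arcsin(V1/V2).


V1/V2 = 3767/4288 = 0.878498
theta_c = arcsin(0.878498) = 61.4617 degrees

61.4617


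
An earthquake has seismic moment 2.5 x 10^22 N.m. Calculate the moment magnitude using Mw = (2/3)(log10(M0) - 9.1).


log10(M0) = log10(2.5 x 10^22) = 22.3979
Mw = 2/3 * (22.3979 - 9.1)
= 2/3 * 13.2979
= 8.87

8.87


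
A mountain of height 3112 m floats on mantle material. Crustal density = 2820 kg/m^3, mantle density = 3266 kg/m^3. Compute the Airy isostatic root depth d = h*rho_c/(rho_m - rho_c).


rho_m - rho_c = 3266 - 2820 = 446
d = 3112 * 2820 / 446
= 8775840 / 446
= 19676.77 m

19676.77


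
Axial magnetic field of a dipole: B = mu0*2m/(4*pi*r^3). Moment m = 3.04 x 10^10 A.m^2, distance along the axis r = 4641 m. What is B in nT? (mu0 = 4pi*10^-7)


m = 3.04 x 10^10 = 30400000000 A.m^2
2m = 60800000000 A.m^2
r^3 = 4641^3 = 99961946721
B = (4pi*10^-7) * 60800000000 / (4*pi * 99961946721) * 1e9
= 76403.533335 / 1256158869828.91 * 1e9
= 60.8231 nT

60.8231


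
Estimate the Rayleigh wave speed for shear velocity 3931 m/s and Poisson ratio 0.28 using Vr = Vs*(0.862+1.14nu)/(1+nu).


Numerator factor = 0.862 + 1.14*0.28 = 1.1812
Denominator = 1 + 0.28 = 1.28
Vr = 3931 * 1.1812 / 1.28 = 3627.58 m/s

3627.58


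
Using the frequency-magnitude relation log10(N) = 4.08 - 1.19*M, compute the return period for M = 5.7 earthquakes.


log10(N) = 4.08 - 1.19*5.7 = -2.703
N = 10^-2.703 = 0.001982
T = 1/N = 1/0.001982 = 504.6613 years

504.6613


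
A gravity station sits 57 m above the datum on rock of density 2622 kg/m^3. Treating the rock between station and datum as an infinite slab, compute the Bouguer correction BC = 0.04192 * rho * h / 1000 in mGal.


BC = 0.04192 * rho * h / 1000
= 0.04192 * 2622 * 57 / 1000
= 6.2651 mGal

6.2651


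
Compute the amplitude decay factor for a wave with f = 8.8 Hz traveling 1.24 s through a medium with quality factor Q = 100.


pi*f*t/Q = pi*8.8*1.24/100 = 0.342811
A/A0 = exp(-0.342811) = 0.709773

0.709773


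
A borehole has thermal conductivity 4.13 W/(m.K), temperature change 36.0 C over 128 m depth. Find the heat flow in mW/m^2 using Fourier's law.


q = k * dT / dz * 1000
= 4.13 * 36.0 / 128 * 1000
= 1.161563 * 1000
= 1161.5625 mW/m^2

1161.5625


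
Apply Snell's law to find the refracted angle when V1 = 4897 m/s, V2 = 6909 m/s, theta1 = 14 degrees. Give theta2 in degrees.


sin(theta1) = sin(14 deg) = 0.241922
sin(theta2) = V2/V1 * sin(theta1) = 6909/4897 * 0.241922 = 0.341319
theta2 = arcsin(0.341319) = 19.9572 degrees

19.9572


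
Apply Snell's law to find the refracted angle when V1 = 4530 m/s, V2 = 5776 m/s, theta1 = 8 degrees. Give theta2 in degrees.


sin(theta1) = sin(8 deg) = 0.139173
sin(theta2) = V2/V1 * sin(theta1) = 5776/4530 * 0.139173 = 0.177453
theta2 = arcsin(0.177453) = 10.2215 degrees

10.2215


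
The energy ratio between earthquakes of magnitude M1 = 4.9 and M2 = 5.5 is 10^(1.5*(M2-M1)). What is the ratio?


M2 - M1 = 5.5 - 4.9 = 0.6
1.5 * 0.6 = 0.9
ratio = 10^0.9 = 7.94

7.94


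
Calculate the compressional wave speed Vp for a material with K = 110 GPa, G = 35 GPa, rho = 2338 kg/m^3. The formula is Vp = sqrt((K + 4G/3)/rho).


First compute the effective modulus:
K + 4G/3 = 110e9 + 4*35e9/3 = 156666666666.67 Pa
Then divide by density:
156666666666.67 / 2338 = 67008839.4639 Pa/(kg/m^3)
Take the square root:
Vp = sqrt(67008839.4639) = 8185.89 m/s

8185.89


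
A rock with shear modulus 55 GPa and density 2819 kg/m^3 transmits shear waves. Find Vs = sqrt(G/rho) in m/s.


Convert G to Pa: G = 55e9 Pa
Compute G/rho = 55e9 / 2819 = 19510464.7038
Vs = sqrt(19510464.7038) = 4417.07 m/s

4417.07


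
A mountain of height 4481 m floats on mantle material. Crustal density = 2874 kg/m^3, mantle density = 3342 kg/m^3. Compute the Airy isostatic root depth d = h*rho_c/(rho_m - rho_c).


rho_m - rho_c = 3342 - 2874 = 468
d = 4481 * 2874 / 468
= 12878394 / 468
= 27517.94 m

27517.94


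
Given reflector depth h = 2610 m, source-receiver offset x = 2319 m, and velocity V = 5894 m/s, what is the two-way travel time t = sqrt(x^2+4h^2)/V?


x^2 + 4h^2 = 2319^2 + 4*2610^2 = 5377761 + 27248400 = 32626161
sqrt(32626161) = 5711.9315
t = 5711.9315 / 5894 = 0.9691 s

0.9691


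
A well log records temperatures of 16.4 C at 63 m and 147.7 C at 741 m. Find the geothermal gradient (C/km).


dT = 147.7 - 16.4 = 131.3 C
dz = 741 - 63 = 678 m
gradient = dT/dz * 1000 = 131.3/678 * 1000 = 193.6578 C/km

193.6578


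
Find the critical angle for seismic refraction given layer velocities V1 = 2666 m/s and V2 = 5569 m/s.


V1/V2 = 2666/5569 = 0.478721
theta_c = arcsin(0.478721) = 28.6019 degrees

28.6019


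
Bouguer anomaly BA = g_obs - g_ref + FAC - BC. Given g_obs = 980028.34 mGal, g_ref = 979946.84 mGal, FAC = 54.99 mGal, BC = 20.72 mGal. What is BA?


BA = g_obs - g_ref + FAC - BC
= 980028.34 - 979946.84 + 54.99 - 20.72
= 115.77 mGal

115.77


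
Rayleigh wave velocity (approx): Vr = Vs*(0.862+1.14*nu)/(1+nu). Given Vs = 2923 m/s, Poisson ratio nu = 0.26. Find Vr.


Numerator factor = 0.862 + 1.14*0.26 = 1.1584
Denominator = 1 + 0.26 = 1.26
Vr = 2923 * 1.1584 / 1.26 = 2687.3 m/s

2687.3


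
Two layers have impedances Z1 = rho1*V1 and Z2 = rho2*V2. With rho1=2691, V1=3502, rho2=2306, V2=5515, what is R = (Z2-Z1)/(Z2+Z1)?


Z1 = 2691 * 3502 = 9423882
Z2 = 2306 * 5515 = 12717590
R = (12717590 - 9423882) / (12717590 + 9423882) = 3293708 / 22141472 = 0.1488

0.1488


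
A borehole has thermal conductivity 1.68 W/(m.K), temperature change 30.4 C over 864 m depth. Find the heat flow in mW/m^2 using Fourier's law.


q = k * dT / dz * 1000
= 1.68 * 30.4 / 864 * 1000
= 0.059111 * 1000
= 59.1111 mW/m^2

59.1111


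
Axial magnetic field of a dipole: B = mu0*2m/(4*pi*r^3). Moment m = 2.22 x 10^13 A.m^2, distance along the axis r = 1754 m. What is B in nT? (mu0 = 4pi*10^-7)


m = 2.22 x 10^13 = 22200000000000 A.m^2
2m = 44400000000000 A.m^2
r^3 = 1754^3 = 5396209064
B = (4pi*10^-7) * 44400000000000 / (4*pi * 5396209064) * 1e9
= 55794685.527755 / 67810763010.79 * 1e9
= 822799.8484 nT

822799.8484


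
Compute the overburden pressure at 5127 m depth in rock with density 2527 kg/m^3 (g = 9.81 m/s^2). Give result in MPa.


P = rho * g * z / 1e6
= 2527 * 9.81 * 5127 / 1e6
= 127097663.49 / 1e6
= 127.0977 MPa

127.0977


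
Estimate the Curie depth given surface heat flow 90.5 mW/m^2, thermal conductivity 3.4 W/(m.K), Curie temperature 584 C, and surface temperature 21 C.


T_Curie - T_surf = 584 - 21 = 563 C
Convert q to W/m^2: 90.5 mW/m^2 = 0.0905 W/m^2
d = 563 * 3.4 / 0.0905 = 21151.38 m

21151.38


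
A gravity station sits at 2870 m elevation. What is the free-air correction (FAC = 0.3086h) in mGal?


FAC = 0.3086 * h
= 0.3086 * 2870
= 885.682 mGal

885.682


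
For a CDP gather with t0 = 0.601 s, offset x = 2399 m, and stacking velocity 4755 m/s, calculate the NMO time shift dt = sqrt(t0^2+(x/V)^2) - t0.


x/Vnmo = 2399/4755 = 0.504522
(x/Vnmo)^2 = 0.254542
t0^2 = 0.361201
sqrt(0.361201 + 0.254542) = 0.784693
dt = 0.784693 - 0.601 = 0.183693

0.183693


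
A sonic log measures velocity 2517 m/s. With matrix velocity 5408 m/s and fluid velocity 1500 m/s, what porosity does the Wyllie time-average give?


1/V - 1/Vm = 1/2517 - 1/5408 = 0.00021239
1/Vf - 1/Vm = 1/1500 - 1/5408 = 0.00048176
phi = 0.00021239 / 0.00048176 = 0.4409

0.4409


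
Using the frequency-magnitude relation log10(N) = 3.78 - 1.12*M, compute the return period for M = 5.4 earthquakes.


log10(N) = 3.78 - 1.12*5.4 = -2.268
N = 10^-2.268 = 0.005395
T = 1/N = 1/0.005395 = 185.3532 years

185.3532


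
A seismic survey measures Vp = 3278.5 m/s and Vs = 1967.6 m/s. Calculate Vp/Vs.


Vp/Vs = 3278.5 / 1967.6
= 1.6662

1.6662


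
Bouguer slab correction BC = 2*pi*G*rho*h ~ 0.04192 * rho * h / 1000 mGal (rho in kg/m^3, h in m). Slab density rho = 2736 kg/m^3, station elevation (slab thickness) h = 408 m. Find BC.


BC = 0.04192 * rho * h / 1000
= 0.04192 * 2736 * 408 / 1000
= 46.7948 mGal

46.7948


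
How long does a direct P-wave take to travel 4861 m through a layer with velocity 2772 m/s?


t = x / V
= 4861 / 2772
= 1.7536 s

1.7536


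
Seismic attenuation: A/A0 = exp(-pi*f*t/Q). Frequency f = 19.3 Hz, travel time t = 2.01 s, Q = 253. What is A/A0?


pi*f*t/Q = pi*19.3*2.01/253 = 0.481707
A/A0 = exp(-0.481707) = 0.617728

0.617728


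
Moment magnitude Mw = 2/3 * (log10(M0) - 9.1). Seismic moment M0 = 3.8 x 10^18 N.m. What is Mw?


log10(M0) = log10(3.8 x 10^18) = 18.5798
Mw = 2/3 * (18.5798 - 9.1)
= 2/3 * 9.4798
= 6.32

6.32


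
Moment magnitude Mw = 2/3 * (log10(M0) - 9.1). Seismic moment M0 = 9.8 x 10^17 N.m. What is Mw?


log10(M0) = log10(9.8 x 10^17) = 17.9912
Mw = 2/3 * (17.9912 - 9.1)
= 2/3 * 8.8912
= 5.93

5.93


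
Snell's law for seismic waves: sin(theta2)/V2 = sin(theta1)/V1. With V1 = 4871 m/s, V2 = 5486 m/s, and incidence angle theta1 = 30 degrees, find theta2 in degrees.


sin(theta1) = sin(30 deg) = 0.5
sin(theta2) = V2/V1 * sin(theta1) = 5486/4871 * 0.5 = 0.563129
theta2 = arcsin(0.563129) = 34.2724 degrees

34.2724


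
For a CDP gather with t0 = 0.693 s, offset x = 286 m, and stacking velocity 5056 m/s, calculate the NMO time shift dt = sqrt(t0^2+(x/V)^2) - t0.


x/Vnmo = 286/5056 = 0.056566
(x/Vnmo)^2 = 0.0032
t0^2 = 0.480249
sqrt(0.480249 + 0.0032) = 0.695305
dt = 0.695305 - 0.693 = 0.002305

0.002305


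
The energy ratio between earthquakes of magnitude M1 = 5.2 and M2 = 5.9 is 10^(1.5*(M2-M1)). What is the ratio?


M2 - M1 = 5.9 - 5.2 = 0.7
1.5 * 0.7 = 1.05
ratio = 10^1.05 = 11.22

11.22


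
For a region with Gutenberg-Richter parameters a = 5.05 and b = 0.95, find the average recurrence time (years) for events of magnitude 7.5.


log10(N) = 5.05 - 0.95*7.5 = -2.075
N = 10^-2.075 = 0.008414
T = 1/N = 1/0.008414 = 118.8502 years

118.8502


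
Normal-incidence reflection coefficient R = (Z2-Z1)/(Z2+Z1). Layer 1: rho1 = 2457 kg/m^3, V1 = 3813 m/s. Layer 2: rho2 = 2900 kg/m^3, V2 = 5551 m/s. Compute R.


Z1 = 2457 * 3813 = 9368541
Z2 = 2900 * 5551 = 16097900
R = (16097900 - 9368541) / (16097900 + 9368541) = 6729359 / 25466441 = 0.2642

0.2642


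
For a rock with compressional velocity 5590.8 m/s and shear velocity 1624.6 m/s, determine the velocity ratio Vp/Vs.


Vp/Vs = 5590.8 / 1624.6
= 3.4413

3.4413


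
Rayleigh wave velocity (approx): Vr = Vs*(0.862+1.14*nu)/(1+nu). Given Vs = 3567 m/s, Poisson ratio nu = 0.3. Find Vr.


Numerator factor = 0.862 + 1.14*0.3 = 1.204
Denominator = 1 + 0.3 = 1.3
Vr = 3567 * 1.204 / 1.3 = 3303.59 m/s

3303.59


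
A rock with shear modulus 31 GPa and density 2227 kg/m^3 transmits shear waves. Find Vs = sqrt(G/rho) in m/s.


Convert G to Pa: G = 31e9 Pa
Compute G/rho = 31e9 / 2227 = 13920071.8455
Vs = sqrt(13920071.8455) = 3730.96 m/s

3730.96


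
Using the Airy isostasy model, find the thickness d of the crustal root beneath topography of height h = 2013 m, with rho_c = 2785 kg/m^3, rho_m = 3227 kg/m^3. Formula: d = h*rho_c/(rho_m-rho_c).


rho_m - rho_c = 3227 - 2785 = 442
d = 2013 * 2785 / 442
= 5606205 / 442
= 12683.72 m

12683.72


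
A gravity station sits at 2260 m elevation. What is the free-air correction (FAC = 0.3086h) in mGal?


FAC = 0.3086 * h
= 0.3086 * 2260
= 697.436 mGal

697.436


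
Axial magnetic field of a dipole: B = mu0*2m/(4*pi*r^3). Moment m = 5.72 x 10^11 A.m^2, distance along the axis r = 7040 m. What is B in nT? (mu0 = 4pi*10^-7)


m = 5.72 x 10^11 = 572000000000 A.m^2
2m = 1144000000000 A.m^2
r^3 = 7040^3 = 348913664000
B = (4pi*10^-7) * 1144000000000 / (4*pi * 348913664000) * 1e9
= 1437592.798283 / 4384578414237.99 * 1e9
= 327.8748 nT

327.8748


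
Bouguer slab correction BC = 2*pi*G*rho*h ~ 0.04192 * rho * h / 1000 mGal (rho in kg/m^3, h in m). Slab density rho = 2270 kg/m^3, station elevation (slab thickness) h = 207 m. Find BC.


BC = 0.04192 * rho * h / 1000
= 0.04192 * 2270 * 207 / 1000
= 19.6978 mGal

19.6978


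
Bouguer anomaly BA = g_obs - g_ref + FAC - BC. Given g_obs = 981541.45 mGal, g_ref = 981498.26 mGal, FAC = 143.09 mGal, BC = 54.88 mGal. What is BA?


BA = g_obs - g_ref + FAC - BC
= 981541.45 - 981498.26 + 143.09 - 54.88
= 131.4 mGal

131.4


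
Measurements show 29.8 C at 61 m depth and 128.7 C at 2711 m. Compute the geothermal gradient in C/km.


dT = 128.7 - 29.8 = 98.9 C
dz = 2711 - 61 = 2650 m
gradient = dT/dz * 1000 = 98.9/2650 * 1000 = 37.3208 C/km

37.3208


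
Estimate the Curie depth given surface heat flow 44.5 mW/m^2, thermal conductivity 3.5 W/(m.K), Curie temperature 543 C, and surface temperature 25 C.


T_Curie - T_surf = 543 - 25 = 518 C
Convert q to W/m^2: 44.5 mW/m^2 = 0.0445 W/m^2
d = 518 * 3.5 / 0.0445 = 40741.57 m

40741.57


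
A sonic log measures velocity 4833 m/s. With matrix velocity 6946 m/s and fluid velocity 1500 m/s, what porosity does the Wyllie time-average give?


1/V - 1/Vm = 1/4833 - 1/6946 = 6.294e-05
1/Vf - 1/Vm = 1/1500 - 1/6946 = 0.0005227
phi = 6.294e-05 / 0.0005227 = 0.1204

0.1204


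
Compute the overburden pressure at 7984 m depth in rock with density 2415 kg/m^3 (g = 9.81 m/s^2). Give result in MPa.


P = rho * g * z / 1e6
= 2415 * 9.81 * 7984 / 1e6
= 189150141.6 / 1e6
= 189.1501 MPa

189.1501


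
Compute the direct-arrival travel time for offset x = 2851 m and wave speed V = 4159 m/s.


t = x / V
= 2851 / 4159
= 0.6855 s

0.6855


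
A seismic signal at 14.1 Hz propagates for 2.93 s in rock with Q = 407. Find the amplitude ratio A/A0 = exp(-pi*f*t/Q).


pi*f*t/Q = pi*14.1*2.93/407 = 0.318891
A/A0 = exp(-0.318891) = 0.726955

0.726955


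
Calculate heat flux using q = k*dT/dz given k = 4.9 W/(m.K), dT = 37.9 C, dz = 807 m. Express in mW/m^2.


q = k * dT / dz * 1000
= 4.9 * 37.9 / 807 * 1000
= 0.230124 * 1000
= 230.1239 mW/m^2

230.1239


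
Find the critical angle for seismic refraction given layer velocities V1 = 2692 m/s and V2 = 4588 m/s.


V1/V2 = 2692/4588 = 0.586748
theta_c = arcsin(0.586748) = 35.9266 degrees

35.9266


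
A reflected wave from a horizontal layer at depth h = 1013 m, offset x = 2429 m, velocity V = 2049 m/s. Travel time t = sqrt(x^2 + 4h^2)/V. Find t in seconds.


x^2 + 4h^2 = 2429^2 + 4*1013^2 = 5900041 + 4104676 = 10004717
sqrt(10004717) = 3163.0234
t = 3163.0234 / 2049 = 1.5437 s

1.5437


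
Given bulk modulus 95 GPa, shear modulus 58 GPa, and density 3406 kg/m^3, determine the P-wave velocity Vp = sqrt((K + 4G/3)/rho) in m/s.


First compute the effective modulus:
K + 4G/3 = 95e9 + 4*58e9/3 = 172333333333.33 Pa
Then divide by density:
172333333333.33 / 3406 = 50596985.7115 Pa/(kg/m^3)
Take the square root:
Vp = sqrt(50596985.7115) = 7113.16 m/s

7113.16


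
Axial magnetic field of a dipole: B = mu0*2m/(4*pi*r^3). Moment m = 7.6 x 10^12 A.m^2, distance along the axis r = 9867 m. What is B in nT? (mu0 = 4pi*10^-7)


m = 7.6 x 10^12 = 7600000000000 A.m^2
2m = 15200000000000 A.m^2
r^3 = 9867^3 = 960628317363
B = (4pi*10^-7) * 15200000000000 / (4*pi * 960628317363) * 1e9
= 19100883.333826 / 12071611458631.7 * 1e9
= 1582.2977 nT

1582.2977


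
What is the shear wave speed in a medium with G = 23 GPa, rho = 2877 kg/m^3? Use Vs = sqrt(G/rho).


Convert G to Pa: G = 23e9 Pa
Compute G/rho = 23e9 / 2877 = 7994438.6514
Vs = sqrt(7994438.6514) = 2827.44 m/s

2827.44


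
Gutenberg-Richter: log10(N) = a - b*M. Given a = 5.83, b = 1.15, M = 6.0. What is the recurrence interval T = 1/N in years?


log10(N) = 5.83 - 1.15*6.0 = -1.07
N = 10^-1.07 = 0.085114
T = 1/N = 1/0.085114 = 11.749 years

11.749


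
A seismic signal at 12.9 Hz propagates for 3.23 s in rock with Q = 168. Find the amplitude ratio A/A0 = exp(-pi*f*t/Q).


pi*f*t/Q = pi*12.9*3.23/168 = 0.779171
A/A0 = exp(-0.779171) = 0.458786

0.458786


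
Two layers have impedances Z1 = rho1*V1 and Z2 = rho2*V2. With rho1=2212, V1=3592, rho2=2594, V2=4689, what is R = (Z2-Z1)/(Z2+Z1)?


Z1 = 2212 * 3592 = 7945504
Z2 = 2594 * 4689 = 12163266
R = (12163266 - 7945504) / (12163266 + 7945504) = 4217762 / 20108770 = 0.2097

0.2097


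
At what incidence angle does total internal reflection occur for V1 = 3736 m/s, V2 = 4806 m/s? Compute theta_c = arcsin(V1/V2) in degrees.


V1/V2 = 3736/4806 = 0.777362
theta_c = arcsin(0.777362) = 51.0196 degrees

51.0196


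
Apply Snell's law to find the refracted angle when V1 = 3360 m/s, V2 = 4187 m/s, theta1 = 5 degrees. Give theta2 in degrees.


sin(theta1) = sin(5 deg) = 0.087156
sin(theta2) = V2/V1 * sin(theta1) = 4187/3360 * 0.087156 = 0.108607
theta2 = arcsin(0.108607) = 6.235 degrees

6.235


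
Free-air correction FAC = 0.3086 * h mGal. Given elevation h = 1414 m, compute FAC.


FAC = 0.3086 * h
= 0.3086 * 1414
= 436.3604 mGal

436.3604


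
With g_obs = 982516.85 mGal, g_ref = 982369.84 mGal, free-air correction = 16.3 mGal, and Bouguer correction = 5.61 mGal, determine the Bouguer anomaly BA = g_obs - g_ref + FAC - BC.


BA = g_obs - g_ref + FAC - BC
= 982516.85 - 982369.84 + 16.3 - 5.61
= 157.7 mGal

157.7


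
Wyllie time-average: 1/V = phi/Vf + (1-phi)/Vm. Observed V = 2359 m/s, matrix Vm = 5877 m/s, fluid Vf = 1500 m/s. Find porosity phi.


1/V - 1/Vm = 1/2359 - 1/5877 = 0.00025375
1/Vf - 1/Vm = 1/1500 - 1/5877 = 0.00049651
phi = 0.00025375 / 0.00049651 = 0.5111

0.5111


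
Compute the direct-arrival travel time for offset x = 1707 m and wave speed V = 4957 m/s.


t = x / V
= 1707 / 4957
= 0.3444 s

0.3444


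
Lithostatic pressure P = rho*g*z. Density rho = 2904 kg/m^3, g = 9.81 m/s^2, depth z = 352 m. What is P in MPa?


P = rho * g * z / 1e6
= 2904 * 9.81 * 352 / 1e6
= 10027860.48 / 1e6
= 10.0279 MPa

10.0279


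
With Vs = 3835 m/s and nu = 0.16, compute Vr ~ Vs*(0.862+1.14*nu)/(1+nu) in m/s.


Numerator factor = 0.862 + 1.14*0.16 = 1.0444
Denominator = 1 + 0.16 = 1.16
Vr = 3835 * 1.0444 / 1.16 = 3452.82 m/s

3452.82


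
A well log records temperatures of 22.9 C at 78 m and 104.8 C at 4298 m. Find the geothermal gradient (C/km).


dT = 104.8 - 22.9 = 81.9 C
dz = 4298 - 78 = 4220 m
gradient = dT/dz * 1000 = 81.9/4220 * 1000 = 19.4076 C/km

19.4076


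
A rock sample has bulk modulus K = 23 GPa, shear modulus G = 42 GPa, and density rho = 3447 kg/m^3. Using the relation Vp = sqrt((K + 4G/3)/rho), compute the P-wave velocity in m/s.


First compute the effective modulus:
K + 4G/3 = 23e9 + 4*42e9/3 = 79000000000.0 Pa
Then divide by density:
79000000000.0 / 3447 = 22918479.8375 Pa/(kg/m^3)
Take the square root:
Vp = sqrt(22918479.8375) = 4787.32 m/s

4787.32


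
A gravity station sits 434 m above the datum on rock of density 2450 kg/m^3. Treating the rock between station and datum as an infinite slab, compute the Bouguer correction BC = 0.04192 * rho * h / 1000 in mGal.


BC = 0.04192 * rho * h / 1000
= 0.04192 * 2450 * 434 / 1000
= 44.5735 mGal

44.5735


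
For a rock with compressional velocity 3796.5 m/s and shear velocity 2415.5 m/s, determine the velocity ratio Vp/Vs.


Vp/Vs = 3796.5 / 2415.5
= 1.5717

1.5717


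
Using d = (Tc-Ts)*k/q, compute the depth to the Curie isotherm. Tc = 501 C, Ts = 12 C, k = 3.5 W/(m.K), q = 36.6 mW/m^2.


T_Curie - T_surf = 501 - 12 = 489 C
Convert q to W/m^2: 36.6 mW/m^2 = 0.0366 W/m^2
d = 489 * 3.5 / 0.0366 = 46762.3 m

46762.3


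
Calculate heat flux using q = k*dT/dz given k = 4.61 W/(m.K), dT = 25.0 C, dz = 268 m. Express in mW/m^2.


q = k * dT / dz * 1000
= 4.61 * 25.0 / 268 * 1000
= 0.430037 * 1000
= 430.0373 mW/m^2

430.0373


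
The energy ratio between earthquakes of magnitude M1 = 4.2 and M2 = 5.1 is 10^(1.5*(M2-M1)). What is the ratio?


M2 - M1 = 5.1 - 4.2 = 0.9
1.5 * 0.9 = 1.35
ratio = 10^1.35 = 22.39

22.39


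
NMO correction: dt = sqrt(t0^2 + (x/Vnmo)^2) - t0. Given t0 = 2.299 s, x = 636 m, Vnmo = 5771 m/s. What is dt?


x/Vnmo = 636/5771 = 0.110206
(x/Vnmo)^2 = 0.012145
t0^2 = 5.285401
sqrt(5.285401 + 0.012145) = 2.30164
dt = 2.30164 - 2.299 = 0.00264

0.00264


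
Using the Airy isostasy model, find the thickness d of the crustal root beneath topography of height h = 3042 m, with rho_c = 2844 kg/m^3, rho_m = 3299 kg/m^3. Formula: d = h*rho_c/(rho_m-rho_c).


rho_m - rho_c = 3299 - 2844 = 455
d = 3042 * 2844 / 455
= 8651448 / 455
= 19014.17 m

19014.17


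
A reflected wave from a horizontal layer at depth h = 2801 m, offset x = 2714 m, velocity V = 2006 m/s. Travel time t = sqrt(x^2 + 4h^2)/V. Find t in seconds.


x^2 + 4h^2 = 2714^2 + 4*2801^2 = 7365796 + 31382404 = 38748200
sqrt(38748200) = 6224.8052
t = 6224.8052 / 2006 = 3.1031 s

3.1031


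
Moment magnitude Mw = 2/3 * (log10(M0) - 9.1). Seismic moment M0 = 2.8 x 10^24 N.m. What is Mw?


log10(M0) = log10(2.8 x 10^24) = 24.4472
Mw = 2/3 * (24.4472 - 9.1)
= 2/3 * 15.3472
= 10.23

10.23


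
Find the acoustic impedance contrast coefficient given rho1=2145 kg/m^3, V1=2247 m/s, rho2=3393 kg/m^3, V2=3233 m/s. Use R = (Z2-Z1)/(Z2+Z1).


Z1 = 2145 * 2247 = 4819815
Z2 = 3393 * 3233 = 10969569
R = (10969569 - 4819815) / (10969569 + 4819815) = 6149754 / 15789384 = 0.3895

0.3895


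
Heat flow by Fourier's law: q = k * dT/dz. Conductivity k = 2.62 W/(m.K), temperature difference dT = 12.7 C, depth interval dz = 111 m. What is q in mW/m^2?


q = k * dT / dz * 1000
= 2.62 * 12.7 / 111 * 1000
= 0.299766 * 1000
= 299.7658 mW/m^2

299.7658


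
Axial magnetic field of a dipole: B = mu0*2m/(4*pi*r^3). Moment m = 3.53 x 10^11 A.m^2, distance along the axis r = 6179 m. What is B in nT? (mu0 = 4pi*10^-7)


m = 3.53 x 10^11 = 353000000000 A.m^2
2m = 706000000000 A.m^2
r^3 = 6179^3 = 235914473339
B = (4pi*10^-7) * 706000000000 / (4*pi * 235914473339) * 1e9
= 887185.765374 / 2964588705269.23 * 1e9
= 299.261 nT

299.261


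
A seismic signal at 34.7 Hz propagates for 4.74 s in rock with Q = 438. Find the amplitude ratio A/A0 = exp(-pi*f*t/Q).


pi*f*t/Q = pi*34.7*4.74/438 = 1.179733
A/A0 = exp(-1.179733) = 0.307361

0.307361


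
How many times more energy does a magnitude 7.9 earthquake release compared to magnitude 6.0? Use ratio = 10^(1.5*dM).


M2 - M1 = 7.9 - 6.0 = 1.9
1.5 * 1.9 = 2.85
ratio = 10^2.85 = 707.95

707.95


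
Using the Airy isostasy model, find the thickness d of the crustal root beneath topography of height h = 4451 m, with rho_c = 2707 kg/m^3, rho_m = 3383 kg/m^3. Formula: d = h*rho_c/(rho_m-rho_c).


rho_m - rho_c = 3383 - 2707 = 676
d = 4451 * 2707 / 676
= 12048857 / 676
= 17823.75 m

17823.75


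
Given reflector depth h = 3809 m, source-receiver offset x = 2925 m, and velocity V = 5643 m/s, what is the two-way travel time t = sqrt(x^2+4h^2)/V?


x^2 + 4h^2 = 2925^2 + 4*3809^2 = 8555625 + 58033924 = 66589549
sqrt(66589549) = 8160.242
t = 8160.242 / 5643 = 1.4461 s

1.4461


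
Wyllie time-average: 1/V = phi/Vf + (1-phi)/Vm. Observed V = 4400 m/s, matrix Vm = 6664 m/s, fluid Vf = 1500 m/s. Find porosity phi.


1/V - 1/Vm = 1/4400 - 1/6664 = 7.721e-05
1/Vf - 1/Vm = 1/1500 - 1/6664 = 0.00051661
phi = 7.721e-05 / 0.00051661 = 0.1495

0.1495


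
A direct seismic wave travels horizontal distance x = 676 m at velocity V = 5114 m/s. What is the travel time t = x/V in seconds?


t = x / V
= 676 / 5114
= 0.1322 s

0.1322


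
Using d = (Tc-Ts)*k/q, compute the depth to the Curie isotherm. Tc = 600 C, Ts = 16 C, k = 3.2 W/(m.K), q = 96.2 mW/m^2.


T_Curie - T_surf = 600 - 16 = 584 C
Convert q to W/m^2: 96.2 mW/m^2 = 0.0962 W/m^2
d = 584 * 3.2 / 0.0962 = 19426.2 m

19426.2


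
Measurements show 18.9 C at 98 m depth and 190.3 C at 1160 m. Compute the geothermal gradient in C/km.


dT = 190.3 - 18.9 = 171.4 C
dz = 1160 - 98 = 1062 m
gradient = dT/dz * 1000 = 171.4/1062 * 1000 = 161.3936 C/km

161.3936


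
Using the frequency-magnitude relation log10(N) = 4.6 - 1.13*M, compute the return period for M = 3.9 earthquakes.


log10(N) = 4.6 - 1.13*3.9 = 0.193
N = 10^0.193 = 1.559553
T = 1/N = 1/1.559553 = 0.6412 years

0.6412


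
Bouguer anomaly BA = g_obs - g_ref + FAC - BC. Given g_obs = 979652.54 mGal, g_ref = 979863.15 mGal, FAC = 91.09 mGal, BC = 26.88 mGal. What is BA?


BA = g_obs - g_ref + FAC - BC
= 979652.54 - 979863.15 + 91.09 - 26.88
= -146.4 mGal

-146.4


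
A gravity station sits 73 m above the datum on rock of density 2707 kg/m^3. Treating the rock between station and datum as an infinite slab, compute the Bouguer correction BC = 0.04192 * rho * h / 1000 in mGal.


BC = 0.04192 * rho * h / 1000
= 0.04192 * 2707 * 73 / 1000
= 8.2839 mGal

8.2839


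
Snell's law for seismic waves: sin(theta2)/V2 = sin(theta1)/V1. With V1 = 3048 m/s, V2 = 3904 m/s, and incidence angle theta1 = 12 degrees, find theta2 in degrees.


sin(theta1) = sin(12 deg) = 0.207912
sin(theta2) = V2/V1 * sin(theta1) = 3904/3048 * 0.207912 = 0.266302
theta2 = arcsin(0.266302) = 15.4443 degrees

15.4443


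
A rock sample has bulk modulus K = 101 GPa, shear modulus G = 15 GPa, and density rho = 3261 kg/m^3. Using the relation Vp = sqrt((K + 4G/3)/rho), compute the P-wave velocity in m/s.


First compute the effective modulus:
K + 4G/3 = 101e9 + 4*15e9/3 = 121000000000.0 Pa
Then divide by density:
121000000000.0 / 3261 = 37105182.4594 Pa/(kg/m^3)
Take the square root:
Vp = sqrt(37105182.4594) = 6091.4 m/s

6091.4


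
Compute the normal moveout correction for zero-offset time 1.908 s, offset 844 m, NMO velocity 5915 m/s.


x/Vnmo = 844/5915 = 0.142688
(x/Vnmo)^2 = 0.02036
t0^2 = 3.640464
sqrt(3.640464 + 0.02036) = 1.913328
dt = 1.913328 - 1.908 = 0.005328

0.005328


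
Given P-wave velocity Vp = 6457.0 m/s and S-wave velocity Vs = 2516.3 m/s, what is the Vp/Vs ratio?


Vp/Vs = 6457.0 / 2516.3
= 2.5661

2.5661


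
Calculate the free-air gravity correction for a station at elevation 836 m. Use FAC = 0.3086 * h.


FAC = 0.3086 * h
= 0.3086 * 836
= 257.9896 mGal

257.9896


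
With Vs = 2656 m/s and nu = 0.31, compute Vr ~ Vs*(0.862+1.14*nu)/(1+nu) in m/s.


Numerator factor = 0.862 + 1.14*0.31 = 1.2154
Denominator = 1 + 0.31 = 1.31
Vr = 2656 * 1.2154 / 1.31 = 2464.2 m/s

2464.2


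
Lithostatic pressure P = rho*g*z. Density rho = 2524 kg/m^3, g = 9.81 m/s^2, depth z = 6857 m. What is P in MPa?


P = rho * g * z / 1e6
= 2524 * 9.81 * 6857 / 1e6
= 169782337.08 / 1e6
= 169.7823 MPa

169.7823


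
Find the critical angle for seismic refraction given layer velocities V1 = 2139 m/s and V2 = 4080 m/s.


V1/V2 = 2139/4080 = 0.524265
theta_c = arcsin(0.524265) = 31.6188 degrees

31.6188


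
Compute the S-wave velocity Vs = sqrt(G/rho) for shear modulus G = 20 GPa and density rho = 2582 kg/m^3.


Convert G to Pa: G = 20e9 Pa
Compute G/rho = 20e9 / 2582 = 7745933.385
Vs = sqrt(7745933.385) = 2783.15 m/s

2783.15


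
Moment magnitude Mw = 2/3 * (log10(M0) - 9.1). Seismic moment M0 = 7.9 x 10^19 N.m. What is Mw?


log10(M0) = log10(7.9 x 10^19) = 19.8976
Mw = 2/3 * (19.8976 - 9.1)
= 2/3 * 10.7976
= 7.2

7.2


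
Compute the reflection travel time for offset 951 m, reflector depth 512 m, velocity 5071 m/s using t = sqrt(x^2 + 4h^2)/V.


x^2 + 4h^2 = 951^2 + 4*512^2 = 904401 + 1048576 = 1952977
sqrt(1952977) = 1397.4895
t = 1397.4895 / 5071 = 0.2756 s

0.2756


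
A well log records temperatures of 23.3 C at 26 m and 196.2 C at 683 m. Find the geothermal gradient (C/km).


dT = 196.2 - 23.3 = 172.9 C
dz = 683 - 26 = 657 m
gradient = dT/dz * 1000 = 172.9/657 * 1000 = 263.1659 C/km

263.1659


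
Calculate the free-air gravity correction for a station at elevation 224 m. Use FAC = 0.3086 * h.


FAC = 0.3086 * h
= 0.3086 * 224
= 69.1264 mGal

69.1264


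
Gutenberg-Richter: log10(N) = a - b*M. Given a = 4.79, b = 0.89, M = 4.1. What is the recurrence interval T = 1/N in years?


log10(N) = 4.79 - 0.89*4.1 = 1.141
N = 10^1.141 = 13.835664
T = 1/N = 1/13.835664 = 0.0723 years

0.0723


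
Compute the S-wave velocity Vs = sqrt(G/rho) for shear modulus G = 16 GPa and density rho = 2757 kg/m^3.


Convert G to Pa: G = 16e9 Pa
Compute G/rho = 16e9 / 2757 = 5803409.5031
Vs = sqrt(5803409.5031) = 2409.03 m/s

2409.03


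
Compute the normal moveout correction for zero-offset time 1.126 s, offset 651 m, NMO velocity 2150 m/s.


x/Vnmo = 651/2150 = 0.302791
(x/Vnmo)^2 = 0.091682
t0^2 = 1.267876
sqrt(1.267876 + 0.091682) = 1.166001
dt = 1.166001 - 1.126 = 0.040001

0.040001


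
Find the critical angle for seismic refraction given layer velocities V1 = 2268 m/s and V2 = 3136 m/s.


V1/V2 = 2268/3136 = 0.723214
theta_c = arcsin(0.723214) = 46.3205 degrees

46.3205


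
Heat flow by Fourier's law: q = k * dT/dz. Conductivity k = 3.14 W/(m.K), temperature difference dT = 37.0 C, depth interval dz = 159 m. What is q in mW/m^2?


q = k * dT / dz * 1000
= 3.14 * 37.0 / 159 * 1000
= 0.730692 * 1000
= 730.6918 mW/m^2

730.6918


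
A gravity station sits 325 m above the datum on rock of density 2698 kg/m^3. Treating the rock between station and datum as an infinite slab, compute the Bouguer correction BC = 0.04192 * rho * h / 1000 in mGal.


BC = 0.04192 * rho * h / 1000
= 0.04192 * 2698 * 325 / 1000
= 36.7576 mGal

36.7576


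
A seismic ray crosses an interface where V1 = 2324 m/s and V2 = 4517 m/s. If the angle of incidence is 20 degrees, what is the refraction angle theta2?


sin(theta1) = sin(20 deg) = 0.34202
sin(theta2) = V2/V1 * sin(theta1) = 4517/2324 * 0.34202 = 0.664761
theta2 = arcsin(0.664761) = 41.664 degrees

41.664
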